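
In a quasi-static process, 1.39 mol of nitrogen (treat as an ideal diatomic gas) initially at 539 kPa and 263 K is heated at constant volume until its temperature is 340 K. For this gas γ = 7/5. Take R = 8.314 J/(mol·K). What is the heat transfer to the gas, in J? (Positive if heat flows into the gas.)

V₁ = nRT₁/P₁ = 1.39×8.314×263/539 = 5.64 L.
Isochoric: V stays 5.64 L; P/T = const ⇒ T₂ = 340 K, P₂ = 697 kPa.
W = 0 (no volume change).
ΔU = nCvΔT = 1.39×20.8×(340−263) = 2220 J.
Q = ΔU = 2220 J.

2220 J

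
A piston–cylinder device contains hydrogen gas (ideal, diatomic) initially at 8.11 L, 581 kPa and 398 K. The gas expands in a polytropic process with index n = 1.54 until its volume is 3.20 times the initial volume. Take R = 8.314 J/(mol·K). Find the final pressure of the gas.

Polytropic n=1.54: T₂ = T₁(V₁/V₂)^(n−1) = 398×(0.312)^0.54 = 212 K; P₂ = P₁(V₁/V₂)^n = 96.9 kPa.

96.9 kPa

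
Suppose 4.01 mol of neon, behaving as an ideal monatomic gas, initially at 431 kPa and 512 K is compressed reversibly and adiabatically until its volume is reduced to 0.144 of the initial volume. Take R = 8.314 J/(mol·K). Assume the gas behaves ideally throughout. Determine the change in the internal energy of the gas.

67600 J

V₁ = nRT₁/P₁ = 4.01×8.314×512/431 = 39.6 L.
Adiabatic: TV^(γ−1) = const ⇒ T₂ = 512×(6.94)^0.667 = 1860 K; PV^γ = const ⇒ P₂ = 10900 kPa.
For an ideal gas ΔU = nCvΔT with Cv = (3/2)R = 12.5 J/(mol·K).
ΔU = 4.01×12.5×(1860−512) = 67600 J.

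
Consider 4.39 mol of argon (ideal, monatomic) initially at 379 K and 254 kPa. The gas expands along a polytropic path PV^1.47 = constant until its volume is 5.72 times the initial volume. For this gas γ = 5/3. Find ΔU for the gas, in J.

-11600 J

V₁ = nRT₁/P₁ = 4.39×8.314×379/254 = 54.5 L.
Polytropic n=1.47: T₂ = T₁(V₁/V₂)^(n−1) = 379×(0.175)^0.47 = 167 K; P₂ = P₁(V₁/V₂)^n = 19.6 kPa.
For an ideal gas ΔU = nCvΔT with Cv = (3/2)R = 12.5 J/(mol·K).
ΔU = 4.39×12.5×(167−379) = -11600 J.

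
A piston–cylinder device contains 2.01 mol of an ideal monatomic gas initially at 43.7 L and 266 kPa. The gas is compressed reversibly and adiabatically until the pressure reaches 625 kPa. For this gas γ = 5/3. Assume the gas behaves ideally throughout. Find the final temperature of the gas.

T₁ = P₁V₁/(nR) = 266×43.7/(2.01×8.314) = 696 K.
Adiabatic: T₂/T₁ = (P₂/P₁)^((γ−1)/γ) ⇒ T₂ = 696×(2.35)^0.400 = 979 K; V₂ = 26.2 L.

979 K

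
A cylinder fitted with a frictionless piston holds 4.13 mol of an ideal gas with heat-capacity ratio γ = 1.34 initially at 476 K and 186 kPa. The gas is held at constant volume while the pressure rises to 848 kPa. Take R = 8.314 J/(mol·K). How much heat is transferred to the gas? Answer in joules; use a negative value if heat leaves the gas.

171000 J

V₁ = nRT₁/P₁ = 4.13×8.314×476/186 = 87.9 L.
Isochoric: V stays 87.9 L; P/T = const ⇒ T₂ = 2170 K, P₂ = 848 kPa.
W = 0 (no volume change).
ΔU = nCvΔT = 4.13×24.5×(2170−476) = 171000 J.
Q = ΔU = 171000 J.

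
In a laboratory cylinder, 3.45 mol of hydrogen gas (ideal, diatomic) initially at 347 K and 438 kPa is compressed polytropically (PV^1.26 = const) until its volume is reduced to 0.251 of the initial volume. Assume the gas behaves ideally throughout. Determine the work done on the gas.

16600 J

V₁ = nRT₁/P₁ = 3.45×8.314×347/438 = 22.7 L.
Polytropic n=1.26: T₂ = T₁(V₁/V₂)^(n−1) = 347×(3.98)^0.26 = 497 K; P₂ = P₁(V₁/V₂)^n = 2500 kPa.
W = (P₁V₁−P₂V₂)/(n−1) = (438×22.7−2500×5.70)/0.26 = -16600 J.
Work done on the gas = −W_by = 16600 J.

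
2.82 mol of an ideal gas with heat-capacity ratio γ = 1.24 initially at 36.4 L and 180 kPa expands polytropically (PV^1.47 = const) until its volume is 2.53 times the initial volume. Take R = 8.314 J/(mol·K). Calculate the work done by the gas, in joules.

4930 J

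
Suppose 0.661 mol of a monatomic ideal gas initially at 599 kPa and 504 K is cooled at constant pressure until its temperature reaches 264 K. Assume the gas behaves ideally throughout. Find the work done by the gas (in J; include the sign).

-1320 J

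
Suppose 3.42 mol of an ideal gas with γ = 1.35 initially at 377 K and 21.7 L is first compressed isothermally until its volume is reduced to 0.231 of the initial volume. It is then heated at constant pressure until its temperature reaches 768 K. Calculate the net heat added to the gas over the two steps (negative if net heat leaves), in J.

P₁ = nRT₁/V₁ = 3.42×8.314×377/21.7 = 494 kPa.
Step 1 — Isothermal: T stays 377 K; PV = const ⇒ V₂ = 5.01 L, P₂ = 2140 kPa.
ΔU = 0 (ideal gas, T constant).
W = nRT ln(V₂/V₁) = 3.42×8.314×377×ln(0.231) = -15700 J.
Q = ΔU + W = -15700 J.
State after step 1: P = 2140 kPa, V = 5.01 L, T = 377 K.
Step 2 — Isobaric: P stays 2140 kPa; V/T = const ⇒ T₂ = 768 K, V₂ = 10.2 L.
W = PΔV = 2140×(10.2−5.01) kPa·L = 11100 J.
ΔU = nCvΔT = 3.42×23.8×(768−377) = 31800 J.
Q = ΔU + W = nCpΔT = 42900 J.
Net over both steps: W = -4590 J, Q = 27200 J, ΔU = 31800 J.

27200 J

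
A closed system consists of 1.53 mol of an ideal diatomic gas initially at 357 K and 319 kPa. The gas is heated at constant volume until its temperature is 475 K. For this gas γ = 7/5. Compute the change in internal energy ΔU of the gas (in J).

3750 J

V₁ = nRT₁/P₁ = 1.53×8.314×357/319 = 14.2 L.
Isochoric: V stays 14.2 L; P/T = const ⇒ T₂ = 475 K, P₂ = 424 kPa.
For an ideal gas ΔU = nCvΔT with Cv = (5/2)R = 20.8 J/(mol·K).
ΔU = 1.53×20.8×(475−357) = 3750 J.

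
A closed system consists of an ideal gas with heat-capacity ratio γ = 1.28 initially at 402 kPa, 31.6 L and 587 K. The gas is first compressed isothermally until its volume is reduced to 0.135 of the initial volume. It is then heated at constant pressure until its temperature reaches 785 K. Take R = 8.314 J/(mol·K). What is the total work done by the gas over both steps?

n = P₁V₁/(RT₁) = 402×31.6/(8.314×587) = 2.60 mol.
Step 1 — Isothermal: T stays 587 K; PV = const ⇒ V₂ = 4.27 L, P₂ = 2980 kPa.
ΔU = 0 (ideal gas, T constant).
W = nRT ln(V₂/V₁) = 2.60×8.314×587×ln(0.135) = -25400 J.
Q = ΔU + W = -25400 J.
State after step 1: P = 2980 kPa, V = 4.27 L, T = 587 K.
Step 2 — Isobaric: P stays 2980 kPa; V/T = const ⇒ T₂ = 785 K, V₂ = 5.70 L.
W = PΔV = 2980×(5.70−4.27) kPa·L = 4280 J.
ΔU = nCvΔT = 2.60×29.7×(785−587) = 15300 J.
Q = ΔU + W = nCpΔT = 19600 J.
Net over both steps: W = -21200 J, Q = -5850 J, ΔU = 15300 J.

-21200 J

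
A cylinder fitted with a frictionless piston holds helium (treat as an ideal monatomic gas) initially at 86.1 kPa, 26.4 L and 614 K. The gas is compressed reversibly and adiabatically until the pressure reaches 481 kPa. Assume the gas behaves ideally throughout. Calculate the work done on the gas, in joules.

3380 J

n = P₁V₁/(RT₁) = 86.1×26.4/(8.314×614) = 0.445 mol.
Adiabatic: T₂/T₁ = (P₂/P₁)^((γ−1)/γ) ⇒ T₂ = 614×(5.59)^0.400 = 1220 K; V₂ = 9.40 L.
ΔU = nCvΔT = 0.445×12.5×(1220−614) = 3380 J.
Q = 0 for an adiabatic process, so W = −ΔU = -3380 J.
Work done on the gas = −W_by = 3380 J.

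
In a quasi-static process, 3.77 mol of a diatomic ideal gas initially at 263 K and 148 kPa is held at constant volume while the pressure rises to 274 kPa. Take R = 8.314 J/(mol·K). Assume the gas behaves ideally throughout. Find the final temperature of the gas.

V₁ = nRT₁/P₁ = 3.77×8.314×263/148 = 55.7 L.
Isochoric: V stays 55.7 L; P/T = const ⇒ T₂ = 487 K, P₂ = 274 kPa.

487 K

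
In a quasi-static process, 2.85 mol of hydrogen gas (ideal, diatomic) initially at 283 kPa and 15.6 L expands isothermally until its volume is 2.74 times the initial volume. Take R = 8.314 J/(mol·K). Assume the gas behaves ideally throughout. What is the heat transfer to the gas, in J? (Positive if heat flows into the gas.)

4450 J

T₁ = P₁V₁/(nR) = 283×15.6/(2.85×8.314) = 186 K.
Isothermal: T stays 186 K; PV = const ⇒ V₂ = 42.7 L, P₂ = 103 kPa.
ΔU = 0 (ideal gas, T constant).
W = nRT ln(V₂/V₁) = 2.85×8.314×186×ln(2.74) = 4450 J.
Q = ΔU + W = 4450 J.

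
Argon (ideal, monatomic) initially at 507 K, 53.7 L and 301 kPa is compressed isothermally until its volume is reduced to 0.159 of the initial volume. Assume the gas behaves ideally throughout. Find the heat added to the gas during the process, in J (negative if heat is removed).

n = P₁V₁/(RT₁) = 301×53.7/(8.314×507) = 3.83 mol.
Isothermal: T stays 507 K; PV = const ⇒ V₂ = 8.54 L, P₂ = 1890 kPa.
ΔU = 0 (ideal gas, T constant).
W = nRT ln(V₂/V₁) = 3.83×8.314×507×ln(0.159) = -29700 J.
Q = ΔU + W = -29700 J.

-29700 J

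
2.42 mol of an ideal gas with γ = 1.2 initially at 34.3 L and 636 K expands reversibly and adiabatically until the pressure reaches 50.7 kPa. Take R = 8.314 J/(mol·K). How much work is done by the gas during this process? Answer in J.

18100 J

P₁ = nRT₁/V₁ = 2.42×8.314×636/34.3 = 373 kPa.
Adiabatic: T₂/T₁ = (P₂/P₁)^((γ−1)/γ) ⇒ T₂ = 636×(0.136)^0.167 = 456 K; V₂ = 181 L.
ΔU = nCvΔT = 2.42×41.6×(456−636) = -18100 J.
Q = 0 for an adiabatic process, so W = −ΔU = 18100 J.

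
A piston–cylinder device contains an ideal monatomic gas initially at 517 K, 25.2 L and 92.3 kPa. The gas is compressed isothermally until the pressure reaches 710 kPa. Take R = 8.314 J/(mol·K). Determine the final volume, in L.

Isothermal: T stays 517 K; PV = const ⇒ V₂ = 3.28 L, P₂ = 710 kPa.

3.28 L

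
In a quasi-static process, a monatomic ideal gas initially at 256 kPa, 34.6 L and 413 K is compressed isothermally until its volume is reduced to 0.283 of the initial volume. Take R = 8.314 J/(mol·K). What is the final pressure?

Isothermal: T stays 413 K; PV = const ⇒ V₂ = 9.79 L, P₂ = 905 kPa.

905 kPa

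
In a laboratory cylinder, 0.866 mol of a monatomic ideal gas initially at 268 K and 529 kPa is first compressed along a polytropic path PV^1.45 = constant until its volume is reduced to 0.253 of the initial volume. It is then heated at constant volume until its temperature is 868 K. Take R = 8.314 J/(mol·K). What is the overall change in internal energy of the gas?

V₁ = nRT₁/P₁ = 0.866×8.314×268/529 = 3.65 L.
Step 1 — Polytropic n=1.45: T₂ = T₁(V₁/V₂)^(n−1) = 268×(3.95)^0.45 = 497 K; P₂ = P₁(V₁/V₂)^n = 3880 kPa.
W = (P₁V₁−P₂V₂)/(n−1) = (529×3.65−3880×0.923)/0.45 = -3670 J.
ΔU = nCvΔT = 0.866×12.5×(497−268) = 2480 J.
Q = ΔU + W = -1190 J.
State after step 1: P = 3880 kPa, V = 0.923 L, T = 497 K.
Step 2 — Isochoric: V stays 0.923 L; P/T = const ⇒ T₂ = 868 K, P₂ = 6770 kPa.
W = 0 (no volume change).
ΔU = nCvΔT = 0.866×12.5×(868−497) = 4000 J.
Q = ΔU = 4000 J.
Net over both steps: W = -3670 J, Q = 2810 J, ΔU = 6480 J.

6480 J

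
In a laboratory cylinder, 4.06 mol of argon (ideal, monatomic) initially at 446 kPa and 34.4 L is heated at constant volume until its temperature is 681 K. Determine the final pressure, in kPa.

T₁ = P₁V₁/(nR) = 446×34.4/(4.06×8.314) = 455 K.
Isochoric: V stays 34.4 L; P/T = const ⇒ T₂ = 681 K, P₂ = 668 kPa.

668 kPa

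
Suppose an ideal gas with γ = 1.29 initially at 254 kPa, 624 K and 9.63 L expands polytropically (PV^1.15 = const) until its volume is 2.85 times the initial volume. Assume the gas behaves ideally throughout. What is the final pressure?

Polytropic n=1.15: T₂ = T₁(V₁/V₂)^(n−1) = 624×(0.351)^0.15 = 533 K; P₂ = P₁(V₁/V₂)^n = 76.2 kPa.

76.2 kPa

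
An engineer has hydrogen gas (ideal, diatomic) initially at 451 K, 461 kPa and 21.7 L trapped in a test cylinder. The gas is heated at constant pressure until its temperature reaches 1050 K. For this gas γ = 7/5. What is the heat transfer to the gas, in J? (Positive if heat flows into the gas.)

46500 J

n = P₁V₁/(RT₁) = 461×21.7/(8.314×451) = 2.67 mol.
Isobaric: P stays 461 kPa; V/T = const ⇒ T₂ = 1050 K, V₂ = 50.5 L.
W = PΔV = 461×(50.5−21.7) kPa·L = 13300 J.
ΔU = nCvΔT = 2.67×20.8×(1050−451) = 33200 J.
Q = ΔU + W = nCpΔT = 46500 J.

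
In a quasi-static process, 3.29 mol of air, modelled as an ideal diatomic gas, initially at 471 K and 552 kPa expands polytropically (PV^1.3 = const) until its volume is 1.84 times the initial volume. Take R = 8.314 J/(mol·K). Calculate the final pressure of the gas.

250 kPa

V₁ = nRT₁/P₁ = 3.29×8.314×471/552 = 23.3 L.
Polytropic n=1.3: T₂ = T₁(V₁/V₂)^(n−1) = 471×(0.543)^0.30 = 392 K; P₂ = P₁(V₁/V₂)^n = 250 kPa.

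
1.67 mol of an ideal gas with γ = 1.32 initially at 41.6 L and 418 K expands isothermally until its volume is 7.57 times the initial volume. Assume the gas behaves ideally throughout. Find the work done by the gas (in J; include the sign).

11700 J

P₁ = nRT₁/V₁ = 1.67×8.314×418/41.6 = 140 kPa.
Isothermal: T stays 418 K; PV = const ⇒ V₂ = 315 L, P₂ = 18.4 kPa.
W = nRT ln(V₂/V₁) = 1.67×8.314×418×ln(7.57) = 11700 J.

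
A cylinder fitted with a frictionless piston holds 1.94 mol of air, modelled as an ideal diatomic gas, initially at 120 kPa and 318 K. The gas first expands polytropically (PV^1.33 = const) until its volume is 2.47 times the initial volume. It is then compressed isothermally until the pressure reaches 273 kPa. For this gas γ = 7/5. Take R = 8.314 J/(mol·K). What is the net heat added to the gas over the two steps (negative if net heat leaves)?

V₁ = nRT₁/P₁ = 1.94×8.314×318/120 = 42.7 L.
Step 1 — Polytropic n=1.33: T₂ = T₁(V₁/V₂)^(n−1) = 318×(0.405)^0.33 = 236 K; P₂ = P₁(V₁/V₂)^n = 36.0 kPa.
W = (P₁V₁−P₂V₂)/(n−1) = (120×42.7−36.0×106)/0.33 = 4010 J.
ΔU = nCvΔT = 1.94×20.8×(236−318) = -3310 J.
Q = ΔU + W = 702 J.
State after step 1: P = 36.0 kPa, V = 106 L, T = 236 K.
Step 2 — Isothermal: T stays 236 K; PV = const ⇒ V₂ = 13.9 L, P₂ = 273 kPa.
ΔU = 0 (ideal gas, T constant).
W = nRT ln(V₂/V₁) = 1.94×8.314×236×ln(0.132) = -7710 J.
Q = ΔU + W = -7710 J.
Net over both steps: W = -3700 J, Q = -7000 J, ΔU = -3310 J.

-7000 J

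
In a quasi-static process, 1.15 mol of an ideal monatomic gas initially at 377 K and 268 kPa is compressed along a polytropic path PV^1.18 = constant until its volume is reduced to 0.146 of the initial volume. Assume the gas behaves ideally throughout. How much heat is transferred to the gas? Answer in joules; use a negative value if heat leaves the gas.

-6050 J

V₁ = nRT₁/P₁ = 1.15×8.314×377/268 = 13.4 L.
Polytropic n=1.18: T₂ = T₁(V₁/V₂)^(n−1) = 377×(6.85)^0.18 = 533 K; P₂ = P₁(V₁/V₂)^n = 2600 kPa.
W = (P₁V₁−P₂V₂)/(n−1) = (268×13.4−2600×1.96)/0.18 = -8290 J.
ΔU = nCvΔT = 1.15×12.5×(533−377) = 2240 J.
Q = ΔU + W = -6050 J.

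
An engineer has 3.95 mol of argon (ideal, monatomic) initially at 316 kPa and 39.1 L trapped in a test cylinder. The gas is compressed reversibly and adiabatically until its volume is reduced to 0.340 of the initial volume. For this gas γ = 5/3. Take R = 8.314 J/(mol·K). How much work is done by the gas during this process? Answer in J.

-19500 J

T₁ = P₁V₁/(nR) = 316×39.1/(3.95×8.314) = 376 K.
Adiabatic: TV^(γ−1) = const ⇒ T₂ = 376×(2.94)^0.667 = 772 K; PV^γ = const ⇒ P₂ = 1910 kPa.
ΔU = nCvΔT = 3.95×12.5×(772−376) = 19500 J.
Q = 0 for an adiabatic process, so W = −ΔU = -19500 J.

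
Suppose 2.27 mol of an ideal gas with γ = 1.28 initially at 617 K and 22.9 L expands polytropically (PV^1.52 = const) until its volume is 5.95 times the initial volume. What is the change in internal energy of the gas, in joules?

P₁ = nRT₁/V₁ = 2.27×8.314×617/22.9 = 508 kPa.
Polytropic n=1.52: T₂ = T₁(V₁/V₂)^(n−1) = 617×(0.168)^0.52 = 244 K; P₂ = P₁(V₁/V₂)^n = 33.8 kPa.
For an ideal gas ΔU = nCvΔT with Cv = R/(γ−1) = 29.7 J/(mol·K).
ΔU = 2.27×29.7×(244−617) = -25100 J.

-25100 J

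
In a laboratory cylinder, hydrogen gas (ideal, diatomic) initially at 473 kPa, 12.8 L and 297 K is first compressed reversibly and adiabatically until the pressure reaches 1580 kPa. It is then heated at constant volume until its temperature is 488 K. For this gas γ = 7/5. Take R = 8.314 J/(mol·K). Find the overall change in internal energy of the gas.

9730 J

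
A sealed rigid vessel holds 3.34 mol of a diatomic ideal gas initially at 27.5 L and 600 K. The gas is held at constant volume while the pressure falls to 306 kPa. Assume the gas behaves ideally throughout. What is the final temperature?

303 K

P₁ = nRT₁/V₁ = 3.34×8.314×600/27.5 = 606 kPa.
Isochoric: V stays 27.5 L; P/T = const ⇒ T₂ = 303 K, P₂ = 306 kPa.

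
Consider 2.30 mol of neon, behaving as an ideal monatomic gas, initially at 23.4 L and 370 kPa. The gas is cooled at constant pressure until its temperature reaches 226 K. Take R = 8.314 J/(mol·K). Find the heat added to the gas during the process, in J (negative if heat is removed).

-10800 J

T₁ = P₁V₁/(nR) = 370×23.4/(2.30×8.314) = 453 K.
Isobaric: P stays 370 kPa; V/T = const ⇒ T₂ = 226 K, V₂ = 11.7 L.
W = PΔV = 370×(11.7−23.4) kPa·L = -4340 J.
ΔU = nCvΔT = 2.30×12.5×(226−453) = -6500 J.
Q = ΔU + W = nCpΔT = -10800 J.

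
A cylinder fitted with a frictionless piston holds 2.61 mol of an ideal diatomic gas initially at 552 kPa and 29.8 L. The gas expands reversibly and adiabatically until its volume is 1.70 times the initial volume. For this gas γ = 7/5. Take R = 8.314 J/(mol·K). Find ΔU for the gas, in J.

T₁ = P₁V₁/(nR) = 552×29.8/(2.61×8.314) = 758 K.
Adiabatic: TV^(γ−1) = const ⇒ T₂ = 758×(0.588)^0.400 = 613 K; PV^γ = const ⇒ P₂ = 263 kPa.
For an ideal gas ΔU = nCvΔT with Cv = (5/2)R = 20.8 J/(mol·K).
ΔU = 2.61×20.8×(613−758) = -7860 J.

-7860 J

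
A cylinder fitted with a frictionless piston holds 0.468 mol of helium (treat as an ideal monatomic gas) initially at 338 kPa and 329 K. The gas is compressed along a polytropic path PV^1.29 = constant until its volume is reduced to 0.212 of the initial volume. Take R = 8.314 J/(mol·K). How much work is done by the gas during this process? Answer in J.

-2510 J

V₁ = nRT₁/P₁ = 0.468×8.314×329/338 = 3.79 L.
Polytropic n=1.29: T₂ = T₁(V₁/V₂)^(n−1) = 329×(4.72)^0.29 = 516 K; P₂ = P₁(V₁/V₂)^n = 2500 kPa.
W = (P₁V₁−P₂V₂)/(n−1) = (338×3.79−2500×0.803)/0.29 = -2510 J.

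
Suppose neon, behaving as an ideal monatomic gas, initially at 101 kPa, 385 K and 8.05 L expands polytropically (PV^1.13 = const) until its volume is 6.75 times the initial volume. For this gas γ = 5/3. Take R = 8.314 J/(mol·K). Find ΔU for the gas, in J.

-268 J

n = P₁V₁/(RT₁) = 101×8.05/(8.314×385) = 0.254 mol.
Polytropic n=1.13: T₂ = T₁(V₁/V₂)^(n−1) = 385×(0.148)^0.13 = 300 K; P₂ = P₁(V₁/V₂)^n = 11.7 kPa.
For an ideal gas ΔU = nCvΔT with Cv = (3/2)R = 12.5 J/(mol·K).
ΔU = 0.254×12.5×(300−385) = -268 J.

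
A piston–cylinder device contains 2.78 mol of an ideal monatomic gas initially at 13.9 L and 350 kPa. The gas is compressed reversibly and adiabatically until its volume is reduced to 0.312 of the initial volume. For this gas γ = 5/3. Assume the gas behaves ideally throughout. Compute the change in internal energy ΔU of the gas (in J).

8570 J

T₁ = P₁V₁/(nR) = 350×13.9/(2.78×8.314) = 210 K.
Adiabatic: TV^(γ−1) = const ⇒ T₂ = 210×(3.21)^0.667 = 458 K; PV^γ = const ⇒ P₂ = 2440 kPa.
For an ideal gas ΔU = nCvΔT with Cv = (3/2)R = 12.5 J/(mol·K).
ΔU = 2.78×12.5×(458−210) = 8570 J.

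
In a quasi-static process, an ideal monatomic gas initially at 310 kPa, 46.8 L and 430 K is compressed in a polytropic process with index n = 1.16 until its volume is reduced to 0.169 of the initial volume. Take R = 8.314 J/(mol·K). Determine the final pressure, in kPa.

2440 kPa

Polytropic n=1.16: T₂ = T₁(V₁/V₂)^(n−1) = 430×(5.92)^0.16 = 571 K; P₂ = P₁(V₁/V₂)^n = 2440 kPa.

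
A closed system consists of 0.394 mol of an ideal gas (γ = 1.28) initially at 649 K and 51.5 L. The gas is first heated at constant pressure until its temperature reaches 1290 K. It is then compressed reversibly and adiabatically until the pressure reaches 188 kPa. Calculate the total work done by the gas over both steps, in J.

P₁ = nRT₁/V₁ = 0.394×8.314×649/51.5 = 41.3 kPa.
Step 1 — Isobaric: P stays 41.3 kPa; V/T = const ⇒ T₂ = 1290 K, V₂ = 102 L.
W = PΔV = 41.3×(102−51.5) kPa·L = 2100 J.
ΔU = nCvΔT = 0.394×29.7×(1290−649) = 7500 J.
Q = ΔU + W = nCpΔT = 9600 J.
State after step 1: P = 41.3 kPa, V = 102 L, T = 1290 K.
Step 2 — Adiabatic: T₂/T₁ = (P₂/P₁)^((γ−1)/γ) ⇒ T₂ = 1290×(4.55)^0.219 = 1800 K; V₂ = 31.3 L.
ΔU = nCvΔT = 0.394×29.7×(1800−1290) = 5930 J.
Q = 0 for an adiabatic process, so W = −ΔU = -5930 J.
Net over both steps: W = -3840 J, Q = 9600 J, ΔU = 13400 J.

-3840 J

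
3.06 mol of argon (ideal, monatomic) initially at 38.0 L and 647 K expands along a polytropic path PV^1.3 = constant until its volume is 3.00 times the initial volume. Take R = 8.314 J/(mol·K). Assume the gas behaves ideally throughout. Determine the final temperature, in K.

465 K

P₁ = nRT₁/V₁ = 3.06×8.314×647/38.0 = 433 kPa.
Polytropic n=1.3: T₂ = T₁(V₁/V₂)^(n−1) = 647×(0.333)^0.30 = 465 K; P₂ = P₁(V₁/V₂)^n = 104 kPa.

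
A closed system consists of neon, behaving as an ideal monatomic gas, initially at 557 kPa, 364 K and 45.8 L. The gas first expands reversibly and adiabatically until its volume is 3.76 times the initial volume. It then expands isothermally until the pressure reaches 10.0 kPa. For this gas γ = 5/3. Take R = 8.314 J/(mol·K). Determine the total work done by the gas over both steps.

n = P₁V₁/(RT₁) = 557×45.8/(8.314×364) = 8.43 mol.
Step 1 — Adiabatic: TV^(γ−1) = const ⇒ T₂ = 364×(0.266)^0.667 = 151 K; PV^γ = const ⇒ P₂ = 61.3 kPa.
ΔU = nCvΔT = 8.43×12.5×(151−364) = -22400 J.
Q = 0 for an adiabatic process, so W = −ΔU = 22400 J.
State after step 1: P = 61.3 kPa, V = 172 L, T = 151 K.
Step 2 — Isothermal: T stays 151 K; PV = const ⇒ V₂ = 1060 L, P₂ = 10.0 kPa.
ΔU = 0 (ideal gas, T constant).
W = nRT ln(V₂/V₁) = 8.43×8.314×151×ln(6.13) = 19100 J.
Q = ΔU + W = 19100 J.
Net over both steps: W = 41600 J, Q = 19100 J, ΔU = -22400 J.

41600 J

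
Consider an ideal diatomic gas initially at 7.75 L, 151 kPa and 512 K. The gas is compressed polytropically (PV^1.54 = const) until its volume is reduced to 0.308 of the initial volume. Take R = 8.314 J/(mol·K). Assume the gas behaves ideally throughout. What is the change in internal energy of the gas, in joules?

2600 J

n = P₁V₁/(RT₁) = 151×7.75/(8.314×512) = 0.275 mol.
Polytropic n=1.54: T₂ = T₁(V₁/V₂)^(n−1) = 512×(3.25)^0.54 = 967 K; P₂ = P₁(V₁/V₂)^n = 926 kPa.
For an ideal gas ΔU = nCvΔT with Cv = (5/2)R = 20.8 J/(mol·K).
ΔU = 0.275×20.8×(967−512) = 2600 J.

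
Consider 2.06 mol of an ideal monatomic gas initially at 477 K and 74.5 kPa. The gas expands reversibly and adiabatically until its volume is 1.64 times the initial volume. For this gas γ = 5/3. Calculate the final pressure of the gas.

32.7 kPa

V₁ = nRT₁/P₁ = 2.06×8.314×477/74.5 = 110 L.
Adiabatic: TV^(γ−1) = const ⇒ T₂ = 477×(0.610)^0.667 = 343 K; PV^γ = const ⇒ P₂ = 32.7 kPa.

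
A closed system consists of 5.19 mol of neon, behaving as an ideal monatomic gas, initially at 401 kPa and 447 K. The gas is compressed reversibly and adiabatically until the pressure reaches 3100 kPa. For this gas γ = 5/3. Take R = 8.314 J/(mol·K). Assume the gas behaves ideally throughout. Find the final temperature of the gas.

V₁ = nRT₁/P₁ = 5.19×8.314×447/401 = 48.1 L.
Adiabatic: T₂/T₁ = (P₂/P₁)^((γ−1)/γ) ⇒ T₂ = 447×(7.73)^0.400 = 1010 K; V₂ = 14.1 L.

1010 K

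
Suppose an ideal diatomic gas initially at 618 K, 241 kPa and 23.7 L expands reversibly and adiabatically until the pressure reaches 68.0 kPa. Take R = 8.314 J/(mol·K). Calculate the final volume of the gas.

58.5 L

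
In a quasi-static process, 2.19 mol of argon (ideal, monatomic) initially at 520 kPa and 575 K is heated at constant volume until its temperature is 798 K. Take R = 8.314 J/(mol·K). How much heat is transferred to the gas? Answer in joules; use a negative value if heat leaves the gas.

6090 J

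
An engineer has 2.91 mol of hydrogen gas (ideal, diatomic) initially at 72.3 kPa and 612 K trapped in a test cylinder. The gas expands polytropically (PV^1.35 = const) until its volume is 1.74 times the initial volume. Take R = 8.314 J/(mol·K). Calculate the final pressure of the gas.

34.2 kPa

V₁ = nRT₁/P₁ = 2.91×8.314×612/72.3 = 205 L.
Polytropic n=1.35: T₂ = T₁(V₁/V₂)^(n−1) = 612×(0.575)^0.35 = 504 K; P₂ = P₁(V₁/V₂)^n = 34.2 kPa.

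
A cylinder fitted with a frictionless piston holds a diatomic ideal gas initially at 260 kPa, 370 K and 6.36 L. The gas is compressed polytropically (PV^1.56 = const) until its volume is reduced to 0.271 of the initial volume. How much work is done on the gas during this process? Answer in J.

n = P₁V₁/(RT₁) = 260×6.36/(8.314×370) = 0.538 mol.
Polytropic n=1.56: T₂ = T₁(V₁/V₂)^(n−1) = 370×(3.69)^0.56 = 769 K; P₂ = P₁(V₁/V₂)^n = 1990 kPa.
W = (P₁V₁−P₂V₂)/(n−1) = (260×6.36−1990×1.72)/0.56 = -3180 J.
Work done on the gas = −W_by = 3180 J.

3180 J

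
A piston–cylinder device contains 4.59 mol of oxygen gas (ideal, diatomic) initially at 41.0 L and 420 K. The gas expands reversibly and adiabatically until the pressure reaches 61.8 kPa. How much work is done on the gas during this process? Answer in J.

-16400 J

P₁ = nRT₁/V₁ = 4.59×8.314×420/41.0 = 391 kPa.
Adiabatic: T₂/T₁ = (P₂/P₁)^((γ−1)/γ) ⇒ T₂ = 420×(0.158)^0.286 = 248 K; V₂ = 153 L.
ΔU = nCvΔT = 4.59×20.8×(248−420) = -16400 J.
Q = 0 for an adiabatic process, so W = −ΔU = 16400 J.
Work done on the gas = −W_by = -16400 J.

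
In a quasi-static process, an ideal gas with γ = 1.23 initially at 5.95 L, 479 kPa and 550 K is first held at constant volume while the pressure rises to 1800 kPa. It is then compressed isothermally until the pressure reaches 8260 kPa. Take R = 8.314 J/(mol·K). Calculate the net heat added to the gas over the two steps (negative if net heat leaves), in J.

n = P₁V₁/(RT₁) = 479×5.95/(8.314×550) = 0.623 mol.
Step 1 — Isochoric: V stays 5.95 L; P/T = const ⇒ T₂ = 2070 K, P₂ = 1800 kPa.
W = 0 (no volume change).
ΔU = nCvΔT = 0.623×36.1×(2070−550) = 34200 J.
Q = ΔU = 34200 J.
State after step 1: P = 1800 kPa, V = 5.95 L, T = 2070 K.
Step 2 — Isothermal: T stays 2070 K; PV = const ⇒ V₂ = 1.30 L, P₂ = 8260 kPa.
ΔU = 0 (ideal gas, T constant).
W = nRT ln(V₂/V₁) = 0.623×8.314×2070×ln(0.218) = -16300 J.
Q = ΔU + W = -16300 J.
Net over both steps: W = -16300 J, Q = 17900 J, ΔU = 34200 J.

17900 J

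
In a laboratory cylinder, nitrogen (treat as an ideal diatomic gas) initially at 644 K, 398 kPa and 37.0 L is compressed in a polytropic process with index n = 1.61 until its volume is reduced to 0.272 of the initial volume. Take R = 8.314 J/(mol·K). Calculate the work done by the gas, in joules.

-29300 J

n = P₁V₁/(RT₁) = 398×37.0/(8.314×644) = 2.75 mol.
Polytropic n=1.61: T₂ = T₁(V₁/V₂)^(n−1) = 644×(3.68)^0.61 = 1420 K; P₂ = P₁(V₁/V₂)^n = 3240 kPa.
W = (P₁V₁−P₂V₂)/(n−1) = (398×37.0−3240×10.1)/0.61 = -29300 J.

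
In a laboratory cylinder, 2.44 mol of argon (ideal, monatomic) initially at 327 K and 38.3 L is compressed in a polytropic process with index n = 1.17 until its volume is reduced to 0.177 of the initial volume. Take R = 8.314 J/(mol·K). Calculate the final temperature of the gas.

439 K

P₁ = nRT₁/V₁ = 2.44×8.314×327/38.3 = 173 kPa.
Polytropic n=1.17: T₂ = T₁(V₁/V₂)^(n−1) = 327×(5.65)^0.17 = 439 K; P₂ = P₁(V₁/V₂)^n = 1310 kPa.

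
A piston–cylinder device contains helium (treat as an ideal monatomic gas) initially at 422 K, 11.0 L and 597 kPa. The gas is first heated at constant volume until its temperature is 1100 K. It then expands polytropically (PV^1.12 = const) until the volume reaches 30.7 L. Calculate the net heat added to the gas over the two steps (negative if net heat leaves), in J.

29400 J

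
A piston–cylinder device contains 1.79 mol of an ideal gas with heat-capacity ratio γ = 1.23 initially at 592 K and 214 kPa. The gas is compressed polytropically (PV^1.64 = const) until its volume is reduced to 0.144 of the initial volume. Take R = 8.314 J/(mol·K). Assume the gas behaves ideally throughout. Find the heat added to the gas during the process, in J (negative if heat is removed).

60300 J

V₁ = nRT₁/P₁ = 1.79×8.314×592/214 = 41.2 L.
Polytropic n=1.64: T₂ = T₁(V₁/V₂)^(n−1) = 592×(6.94)^0.64 = 2050 K; P₂ = P₁(V₁/V₂)^n = 5140 kPa.
W = (P₁V₁−P₂V₂)/(n−1) = (214×41.2−5140×5.93)/0.64 = -33800 J.
ΔU = nCvΔT = 1.79×36.1×(2050−592) = 94100 J.
Q = ΔU + W = 60300 J.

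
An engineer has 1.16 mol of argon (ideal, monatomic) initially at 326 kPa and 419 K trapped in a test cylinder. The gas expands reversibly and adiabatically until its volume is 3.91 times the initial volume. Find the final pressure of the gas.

V₁ = nRT₁/P₁ = 1.16×8.314×419/326 = 12.4 L.
Adiabatic: TV^(γ−1) = const ⇒ T₂ = 419×(0.256)^0.667 = 169 K; PV^γ = const ⇒ P₂ = 33.6 kPa.

33.6 kPa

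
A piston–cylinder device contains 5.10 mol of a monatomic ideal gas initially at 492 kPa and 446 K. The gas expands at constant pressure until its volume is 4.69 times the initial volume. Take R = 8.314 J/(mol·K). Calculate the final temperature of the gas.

V₁ = nRT₁/P₁ = 5.10×8.314×446/492 = 38.4 L.
Isobaric: P stays 492 kPa; V/T = const ⇒ T₂ = 2090 K, V₂ = 180 L.

2090 K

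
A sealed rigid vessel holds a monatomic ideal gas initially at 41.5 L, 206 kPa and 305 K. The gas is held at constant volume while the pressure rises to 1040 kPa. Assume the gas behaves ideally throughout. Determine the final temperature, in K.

1540 K

Isochoric: V stays 41.5 L; P/T = const ⇒ T₂ = 1540 K, P₂ = 1040 kPa.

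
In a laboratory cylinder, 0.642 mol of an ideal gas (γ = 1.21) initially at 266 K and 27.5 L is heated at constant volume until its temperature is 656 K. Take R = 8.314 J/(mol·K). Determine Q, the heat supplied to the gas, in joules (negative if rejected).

P₁ = nRT₁/V₁ = 0.642×8.314×266/27.5 = 51.6 kPa.
Isochoric: V stays 27.5 L; P/T = const ⇒ T₂ = 656 K, P₂ = 127 kPa.
W = 0 (no volume change).
ΔU = nCvΔT = 0.642×39.6×(656−266) = 9910 J.
Q = ΔU = 9910 J.

9910 J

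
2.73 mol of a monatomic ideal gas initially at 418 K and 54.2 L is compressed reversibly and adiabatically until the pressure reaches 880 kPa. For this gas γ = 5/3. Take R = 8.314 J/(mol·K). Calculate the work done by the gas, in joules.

P₁ = nRT₁/V₁ = 2.73×8.314×418/54.2 = 175 kPa.
Adiabatic: T₂/T₁ = (P₂/P₁)^((γ−1)/γ) ⇒ T₂ = 418×(5.03)^0.400 = 797 K; V₂ = 20.6 L.
ΔU = nCvΔT = 2.73×12.5×(797−418) = 12900 J.
Q = 0 for an adiabatic process, so W = −ΔU = -12900 J.

-12900 J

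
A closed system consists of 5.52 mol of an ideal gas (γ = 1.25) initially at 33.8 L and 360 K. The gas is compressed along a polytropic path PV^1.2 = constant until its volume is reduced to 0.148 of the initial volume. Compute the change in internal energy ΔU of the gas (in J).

P₁ = nRT₁/V₁ = 5.52×8.314×360/33.8 = 489 kPa.
Polytropic n=1.2: T₂ = T₁(V₁/V₂)^(n−1) = 360×(6.76)^0.20 = 528 K; P₂ = P₁(V₁/V₂)^n = 4840 kPa.
For an ideal gas ΔU = nCvΔT with Cv = R/(γ−1) = 33.3 J/(mol·K).
ΔU = 5.52×33.3×(528−360) = 30800 J.

30800 J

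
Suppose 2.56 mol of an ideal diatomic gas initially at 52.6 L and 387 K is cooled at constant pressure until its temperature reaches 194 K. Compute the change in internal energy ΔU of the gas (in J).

-10300 J

P₁ = nRT₁/V₁ = 2.56×8.314×387/52.6 = 157 kPa.
Isobaric: P stays 157 kPa; V/T = const ⇒ T₂ = 194 K, V₂ = 26.4 L.
For an ideal gas ΔU = nCvΔT with Cv = (5/2)R = 20.8 J/(mol·K).
ΔU = 2.56×20.8×(194−387) = -10300 J.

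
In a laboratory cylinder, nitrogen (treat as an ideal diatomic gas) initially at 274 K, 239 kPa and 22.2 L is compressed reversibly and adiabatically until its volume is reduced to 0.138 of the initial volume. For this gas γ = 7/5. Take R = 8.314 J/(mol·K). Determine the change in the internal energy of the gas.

16000 J

n = P₁V₁/(RT₁) = 239×22.2/(8.314×274) = 2.33 mol.
Adiabatic: TV^(γ−1) = const ⇒ T₂ = 274×(7.25)^0.400 = 605 K; PV^γ = const ⇒ P₂ = 3820 kPa.
For an ideal gas ΔU = nCvΔT with Cv = (5/2)R = 20.8 J/(mol·K).
ΔU = 2.33×20.8×(605−274) = 16000 J.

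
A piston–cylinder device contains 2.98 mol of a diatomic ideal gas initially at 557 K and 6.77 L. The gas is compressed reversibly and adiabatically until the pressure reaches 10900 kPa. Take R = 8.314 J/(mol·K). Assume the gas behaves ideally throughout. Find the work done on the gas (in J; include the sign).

P₁ = nRT₁/V₁ = 2.98×8.314×557/6.77 = 2040 kPa.
Adiabatic: T₂/T₁ = (P₂/P₁)^((γ−1)/γ) ⇒ T₂ = 557×(5.35)^0.286 = 899 K; V₂ = 2.04 L.
ΔU = nCvΔT = 2.98×20.8×(899−557) = 21200 J.
Q = 0 for an adiabatic process, so W = −ΔU = -21200 J.
Work done on the gas = −W_by = 21200 J.

21200 J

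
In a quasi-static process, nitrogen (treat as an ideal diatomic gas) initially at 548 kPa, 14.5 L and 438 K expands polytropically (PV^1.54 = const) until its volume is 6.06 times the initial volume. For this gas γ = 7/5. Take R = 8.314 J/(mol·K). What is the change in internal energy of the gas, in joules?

-12400 J

n = P₁V₁/(RT₁) = 548×14.5/(8.314×438) = 2.18 mol.
Polytropic n=1.54: T₂ = T₁(V₁/V₂)^(n−1) = 438×(0.165)^0.54 = 166 K; P₂ = P₁(V₁/V₂)^n = 34.2 kPa.
For an ideal gas ΔU = nCvΔT with Cv = (5/2)R = 20.8 J/(mol·K).
ΔU = 2.18×20.8×(166−438) = -12400 J.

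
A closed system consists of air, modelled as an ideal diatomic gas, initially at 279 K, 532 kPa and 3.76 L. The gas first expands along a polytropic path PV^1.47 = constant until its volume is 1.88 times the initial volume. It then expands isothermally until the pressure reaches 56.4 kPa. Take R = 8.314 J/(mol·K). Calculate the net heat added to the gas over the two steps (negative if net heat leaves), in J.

1770 J

n = P₁V₁/(RT₁) = 532×3.76/(8.314×279) = 0.862 mol.
Step 1 — Polytropic n=1.47: T₂ = T₁(V₁/V₂)^(n−1) = 279×(0.532)^0.47 = 207 K; P₂ = P₁(V₁/V₂)^n = 210 kPa.
W = (P₁V₁−P₂V₂)/(n−1) = (532×3.76−210×7.07)/0.47 = 1090 J.
ΔU = nCvΔT = 0.862×20.8×(207−279) = -1280 J.
Q = ΔU + W = -191 J.
State after step 1: P = 210 kPa, V = 7.07 L, T = 207 K.
Step 2 — Isothermal: T stays 207 K; PV = const ⇒ V₂ = 26.4 L, P₂ = 56.4 kPa.
ΔU = 0 (ideal gas, T constant).
W = nRT ln(V₂/V₁) = 0.862×8.314×207×ln(3.73) = 1960 J.
Q = ΔU + W = 1960 J.
Net over both steps: W = 3050 J, Q = 1770 J, ΔU = -1280 J.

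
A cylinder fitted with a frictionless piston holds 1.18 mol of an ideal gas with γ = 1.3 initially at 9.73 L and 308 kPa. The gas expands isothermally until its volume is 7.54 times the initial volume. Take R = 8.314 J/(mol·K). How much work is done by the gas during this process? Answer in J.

T₁ = P₁V₁/(nR) = 308×9.73/(1.18×8.314) = 305 K.
Isothermal: T stays 305 K; PV = const ⇒ V₂ = 73.4 L, P₂ = 40.8 kPa.
W = nRT ln(V₂/V₁) = 1.18×8.314×305×ln(7.54) = 6050 J.

6050 J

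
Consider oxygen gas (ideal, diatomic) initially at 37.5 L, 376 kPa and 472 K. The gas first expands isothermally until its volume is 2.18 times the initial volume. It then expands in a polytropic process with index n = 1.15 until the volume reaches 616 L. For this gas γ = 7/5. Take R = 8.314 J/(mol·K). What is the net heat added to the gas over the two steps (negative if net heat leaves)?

26300 J

n = P₁V₁/(RT₁) = 376×37.5/(8.314×472) = 3.59 mol.
Step 1 — Isothermal: T stays 472 K; PV = const ⇒ V₂ = 81.8 L, P₂ = 172 kPa.
ΔU = 0 (ideal gas, T constant).
W = nRT ln(V₂/V₁) = 3.59×8.314×472×ln(2.18) = 11000 J.
Q = ΔU + W = 11000 J.
State after step 1: P = 172 kPa, V = 81.8 L, T = 472 K.
Step 2 — Polytropic n=1.15: T₂ = T₁(V₁/V₂)^(n−1) = 472×(0.133)^0.15 = 349 K; P₂ = P₁(V₁/V₂)^n = 16.9 kPa.
W = (P₁V₁−P₂V₂)/(n−1) = (172×81.8−16.9×616)/0.15 = 24600 J.
ΔU = nCvΔT = 3.59×20.8×(349−472) = -9210 J.
Q = ΔU + W = 15400 J.
Net over both steps: W = 35600 J, Q = 26300 J, ΔU = -9210 J.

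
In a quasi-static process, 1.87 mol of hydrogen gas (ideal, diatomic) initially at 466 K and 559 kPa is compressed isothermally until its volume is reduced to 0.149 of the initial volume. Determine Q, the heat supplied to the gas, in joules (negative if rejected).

-13800 J

V₁ = nRT₁/P₁ = 1.87×8.314×466/559 = 13.0 L.
Isothermal: T stays 466 K; PV = const ⇒ V₂ = 1.93 L, P₂ = 3750 kPa.
ΔU = 0 (ideal gas, T constant).
W = nRT ln(V₂/V₁) = 1.87×8.314×466×ln(0.149) = -13800 J.
Q = ΔU + W = -13800 J.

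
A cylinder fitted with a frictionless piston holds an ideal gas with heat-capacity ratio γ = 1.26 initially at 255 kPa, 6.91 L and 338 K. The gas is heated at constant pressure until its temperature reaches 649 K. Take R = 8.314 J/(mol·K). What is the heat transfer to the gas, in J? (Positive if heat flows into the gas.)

7860 J

n = P₁V₁/(RT₁) = 255×6.91/(8.314×338) = 0.627 mol.
Isobaric: P stays 255 kPa; V/T = const ⇒ T₂ = 649 K, V₂ = 13.3 L.
W = PΔV = 255×(13.3−6.91) kPa·L = 1620 J.
ΔU = nCvΔT = 0.627×32.0×(649−338) = 6240 J.
Q = ΔU + W = nCpΔT = 7860 J.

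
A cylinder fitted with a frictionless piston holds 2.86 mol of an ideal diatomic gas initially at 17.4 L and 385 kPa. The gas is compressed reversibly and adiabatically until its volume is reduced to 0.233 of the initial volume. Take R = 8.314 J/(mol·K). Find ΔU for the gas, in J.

13200 J

T₁ = P₁V₁/(nR) = 385×17.4/(2.86×8.314) = 282 K.
Adiabatic: TV^(γ−1) = const ⇒ T₂ = 282×(4.29)^0.400 = 505 K; PV^γ = const ⇒ P₂ = 2960 kPa.
For an ideal gas ΔU = nCvΔT with Cv = (5/2)R = 20.8 J/(mol·K).
ΔU = 2.86×20.8×(505−282) = 13200 J.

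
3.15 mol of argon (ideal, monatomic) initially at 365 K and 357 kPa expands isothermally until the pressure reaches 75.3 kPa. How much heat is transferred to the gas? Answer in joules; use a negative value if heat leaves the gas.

V₁ = nRT₁/P₁ = 3.15×8.314×365/357 = 26.8 L.
Isothermal: T stays 365 K; PV = const ⇒ V₂ = 127 L, P₂ = 75.3 kPa.
ΔU = 0 (ideal gas, T constant).
W = nRT ln(V₂/V₁) = 3.15×8.314×365×ln(4.74) = 14900 J.
Q = ΔU + W = 14900 J.

14900 J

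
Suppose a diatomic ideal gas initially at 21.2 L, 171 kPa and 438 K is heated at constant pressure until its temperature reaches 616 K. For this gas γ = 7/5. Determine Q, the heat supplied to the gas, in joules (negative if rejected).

n = P₁V₁/(RT₁) = 171×21.2/(8.314×438) = 0.996 mol.
Isobaric: P stays 171 kPa; V/T = const ⇒ T₂ = 616 K, V₂ = 29.8 L.
W = PΔV = 171×(29.8−21.2) kPa·L = 1470 J.
ΔU = nCvΔT = 0.996×20.8×(616−438) = 3680 J.
Q = ΔU + W = nCpΔT = 5160 J.

5160 J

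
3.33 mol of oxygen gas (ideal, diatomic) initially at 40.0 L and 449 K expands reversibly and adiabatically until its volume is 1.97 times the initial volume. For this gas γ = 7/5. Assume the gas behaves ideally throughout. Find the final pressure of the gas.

P₁ = nRT₁/V₁ = 3.33×8.314×449/40.0 = 311 kPa.
Adiabatic: TV^(γ−1) = const ⇒ T₂ = 449×(0.508)^0.400 = 342 K; PV^γ = const ⇒ P₂ = 120 kPa.

120 kPa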